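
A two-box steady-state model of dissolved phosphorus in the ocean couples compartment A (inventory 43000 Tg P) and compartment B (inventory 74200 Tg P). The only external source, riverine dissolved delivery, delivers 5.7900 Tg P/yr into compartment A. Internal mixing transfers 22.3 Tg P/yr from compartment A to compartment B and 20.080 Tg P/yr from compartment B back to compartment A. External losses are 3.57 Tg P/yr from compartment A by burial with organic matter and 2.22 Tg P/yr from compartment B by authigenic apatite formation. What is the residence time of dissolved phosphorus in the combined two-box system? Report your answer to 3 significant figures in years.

20200 yr

Treat the two boxes together as one reservoir: the mixing fluxes between them are internal recycling, so τ = ΣM / Σ(external losses).
M_total = 43000 + 74200 = 117200 Tg P.
ΣF_external_out = 3.57 + 2.22 = 5.7900 Tg P/yr.
τ = M_total / ΣF_ext = 117200 / 5.7900 = 20240 yr.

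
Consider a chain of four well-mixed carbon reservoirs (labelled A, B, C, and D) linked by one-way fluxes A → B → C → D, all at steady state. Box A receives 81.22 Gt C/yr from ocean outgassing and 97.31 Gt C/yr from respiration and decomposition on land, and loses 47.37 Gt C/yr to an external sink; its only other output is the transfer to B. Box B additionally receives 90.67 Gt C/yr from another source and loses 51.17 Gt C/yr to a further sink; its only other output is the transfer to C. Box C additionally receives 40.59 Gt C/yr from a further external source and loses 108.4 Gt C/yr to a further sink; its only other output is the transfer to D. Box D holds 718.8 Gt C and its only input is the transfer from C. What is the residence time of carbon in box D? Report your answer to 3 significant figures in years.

Box A: F(A→B) = (81.22 + 97.31) − 47.37 = 131.16 Gt C/yr.
Box B: F(B→C) = (131.16 + 90.67) − 51.17 = 170.66 Gt C/yr.
Box C: F(C→D) = (170.66 + 40.59) − 108.4 = 102.85 Gt C/yr.
Box D throughput = its input = 102.85 Gt C/yr; τ = 718.8 / 102.85 = 6.989 yr.

6.99 yr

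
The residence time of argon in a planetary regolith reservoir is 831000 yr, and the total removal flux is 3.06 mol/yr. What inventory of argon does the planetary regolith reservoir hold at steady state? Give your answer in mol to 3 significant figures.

2.54×10^6 mol

τ = M/F ⇒ M = τ × F = 831000 × 3.06 = 2.543×10^6 mol.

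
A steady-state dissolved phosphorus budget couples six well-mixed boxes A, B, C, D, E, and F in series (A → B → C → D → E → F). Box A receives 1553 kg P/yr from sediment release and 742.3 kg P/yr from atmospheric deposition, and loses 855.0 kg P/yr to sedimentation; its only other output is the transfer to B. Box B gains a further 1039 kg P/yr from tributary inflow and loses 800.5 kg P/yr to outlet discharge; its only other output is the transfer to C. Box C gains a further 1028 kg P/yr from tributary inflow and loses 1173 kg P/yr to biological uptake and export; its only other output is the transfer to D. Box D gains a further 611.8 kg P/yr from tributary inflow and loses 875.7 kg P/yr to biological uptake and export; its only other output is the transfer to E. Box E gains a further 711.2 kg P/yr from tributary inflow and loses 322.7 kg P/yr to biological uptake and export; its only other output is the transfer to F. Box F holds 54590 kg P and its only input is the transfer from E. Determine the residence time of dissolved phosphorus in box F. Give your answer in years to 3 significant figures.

32.9 yr

Box A: F(A→B) = (1553 + 742.3) − 855.0 = 1440.3 kg P/yr.
Box B: F(B→C) = (1440.3 + 1039) − 800.5 = 1678.8 kg P/yr.
Box C: F(C→D) = (1678.8 + 1028) − 1173 = 1533.8 kg P/yr.
Box D: F(D→E) = (1533.8 + 611.8) − 875.7 = 1269.9 kg P/yr.
Box E: F(E→F) = (1269.9 + 711.2) − 322.7 = 1658.4 kg P/yr.
Box F throughput = its input = 1658.4 kg P/yr; τ = 54590 / 1658.4 = 32.92 yr.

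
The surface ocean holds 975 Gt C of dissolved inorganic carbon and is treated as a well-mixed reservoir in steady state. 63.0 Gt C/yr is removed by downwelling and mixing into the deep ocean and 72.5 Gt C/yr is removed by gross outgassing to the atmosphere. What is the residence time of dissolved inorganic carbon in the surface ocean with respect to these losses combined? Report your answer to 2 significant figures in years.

7.2 yr

Total removal = 63.00 + 72.50 = 135.50 Gt C/yr.
τ = M / ΣF_out = 975 / 135.50 = 7.196 yr.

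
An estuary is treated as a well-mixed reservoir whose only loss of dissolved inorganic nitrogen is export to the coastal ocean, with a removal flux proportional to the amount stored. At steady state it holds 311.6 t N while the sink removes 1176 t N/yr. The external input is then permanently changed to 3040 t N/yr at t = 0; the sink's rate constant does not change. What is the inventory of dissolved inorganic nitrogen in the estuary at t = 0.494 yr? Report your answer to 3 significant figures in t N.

τ = M₀/F₀ = 311.6/1176 = 0.2650 yr; rate constant k = 1/τ.
New steady state M_∞ = F₁/k = F₁·τ = 3040 × 0.2650 = 805.50 t N.
M(t) = M_∞ + (M₀ − M_∞)·e^(−t/τ); t/τ = 0.494/0.2650 = 1.864, so e^(−t/τ) = 0.1550.
M(t) = 805.50 − 493.9 × 0.1550 = 728.95 t N.

729 t N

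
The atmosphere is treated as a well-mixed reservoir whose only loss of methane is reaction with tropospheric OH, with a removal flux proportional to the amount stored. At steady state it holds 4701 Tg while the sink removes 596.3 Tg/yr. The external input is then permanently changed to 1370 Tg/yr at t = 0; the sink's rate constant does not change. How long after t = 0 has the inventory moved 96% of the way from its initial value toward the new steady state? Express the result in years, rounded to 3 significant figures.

τ = M₀/F₀ = 4701/596.3 = 7.884 yr.
The remaining gap fraction is e^(−t/τ); 96% covered ⇒ e^(−t/τ) = 0.0400.
t = −τ ln(0.0400) = 7.884 × 3.219 = 25.38 yr.

25.4 yr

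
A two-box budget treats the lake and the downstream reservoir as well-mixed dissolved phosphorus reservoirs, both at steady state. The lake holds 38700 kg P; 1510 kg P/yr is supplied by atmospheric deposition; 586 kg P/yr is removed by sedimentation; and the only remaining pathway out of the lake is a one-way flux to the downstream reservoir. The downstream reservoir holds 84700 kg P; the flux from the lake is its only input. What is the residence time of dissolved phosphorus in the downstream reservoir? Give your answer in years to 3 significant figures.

91.7 yr

Balance the lake: ΣF_in = 1510.0 kg P/yr.
Flux to the downstream reservoir = ΣF_in − (586) = 924.00 kg P/yr.
At steady state the output of the downstream reservoir equals its input, 924.00 kg P/yr.
τ = M / F = 84700 / 924.00 = 91.67 yr.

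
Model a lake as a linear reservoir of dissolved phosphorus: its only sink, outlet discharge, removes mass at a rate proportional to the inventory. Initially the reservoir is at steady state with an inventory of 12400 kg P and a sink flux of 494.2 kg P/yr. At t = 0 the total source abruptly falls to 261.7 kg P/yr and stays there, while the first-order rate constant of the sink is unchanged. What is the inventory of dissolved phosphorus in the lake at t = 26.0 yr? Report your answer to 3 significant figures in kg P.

τ = M₀/F₀ = 12400/494.2 = 25.09 yr; rate constant k = 1/τ.
New steady state M_∞ = F₁/k = F₁·τ = 261.7 × 25.09 = 6566.3 kg P.
M(t) = M_∞ + (M₀ − M_∞)·e^(−t/τ); t/τ = 26.0/25.09 = 1.036, so e^(−t/τ) = 0.3548.
M(t) = 6566.3 + 5834 × 0.3548 = 8636.1 kg P.

8640 kg P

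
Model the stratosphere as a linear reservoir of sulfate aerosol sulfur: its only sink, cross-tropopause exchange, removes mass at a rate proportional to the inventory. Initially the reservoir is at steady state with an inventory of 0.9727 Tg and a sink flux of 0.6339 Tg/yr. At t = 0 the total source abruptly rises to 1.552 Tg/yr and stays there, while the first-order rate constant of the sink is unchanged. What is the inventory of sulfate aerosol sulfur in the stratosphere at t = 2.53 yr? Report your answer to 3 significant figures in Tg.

Residence time τ = M₀/F₀ = 1.534 yr. The eventual steady state is M_∞ = M₀·(F₁/F₀) = 0.9727 × 1.552/0.6339 = 2.3815 Tg.
The anomaly ΔM(t) = M(t) − M_∞ decays as ΔM₀·e^(−t/τ) with ΔM₀ = 0.9727 − 2.3815 = −1.409 Tg.
At t = 2.53 yr, e^(−t/τ) = e^(−1.649) = 0.1923, so ΔM = −0.2709 Tg and M = 2.3815 − 0.2709 = 2.1106 Tg.

2.11 Tg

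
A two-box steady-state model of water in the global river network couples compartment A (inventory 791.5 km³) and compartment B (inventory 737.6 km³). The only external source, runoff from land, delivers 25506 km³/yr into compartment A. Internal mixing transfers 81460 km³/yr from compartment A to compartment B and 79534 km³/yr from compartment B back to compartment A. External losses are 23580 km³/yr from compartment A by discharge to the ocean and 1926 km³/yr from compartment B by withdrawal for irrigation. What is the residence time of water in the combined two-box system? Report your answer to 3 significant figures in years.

Residence time in the combined system uses the total inventory and the total *external* removal — internal exchanges between the two boxes cancel.
M_total = 791.5 + 737.6 = 1529.1 km³.
ΣF_external_out = 23580 + 1926 = 25506 km³/yr.
τ = M_total / ΣF_ext = 1529.1 / 25506 = 0.05995 yr.

0.0600 yr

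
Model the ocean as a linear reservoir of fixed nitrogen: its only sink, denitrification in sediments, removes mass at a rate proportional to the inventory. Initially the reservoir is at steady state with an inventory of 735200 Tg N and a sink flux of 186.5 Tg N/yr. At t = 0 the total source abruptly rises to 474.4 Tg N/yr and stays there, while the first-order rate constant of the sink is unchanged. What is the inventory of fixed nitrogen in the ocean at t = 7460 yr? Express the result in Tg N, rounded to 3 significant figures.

1.70×10^6 Tg N

τ = M₀/F₀ = 735200/186.5 = 3942 yr; rate constant k = 1/τ.
New steady state M_∞ = F₁/k = F₁·τ = 474.4 × 3942 = 1.8701×10^6 Tg N.
M(t) = M_∞ + (M₀ − M_∞)·e^(−t/τ); t/τ = 7460/3942 = 1.892, so e^(−t/τ) = 0.1507.
M(t) = 1.8701×10^6 − 1.135×10^6 × 0.1507 = 1.6991×10^6 Tg N.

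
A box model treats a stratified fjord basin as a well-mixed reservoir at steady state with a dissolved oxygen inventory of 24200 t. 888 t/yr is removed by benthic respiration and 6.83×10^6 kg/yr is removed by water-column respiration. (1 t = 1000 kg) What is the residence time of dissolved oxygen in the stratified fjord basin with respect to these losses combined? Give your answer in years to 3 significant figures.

Convert the water-column respiration flux: 6.83×10^6 kg/yr = 6830 t/yr.
Total removal = 888.0 + 6830 = 7718.0 t/yr.
τ = M / ΣF_out = 24200 / 7718.0 = 3.136 yr.

3.14 yr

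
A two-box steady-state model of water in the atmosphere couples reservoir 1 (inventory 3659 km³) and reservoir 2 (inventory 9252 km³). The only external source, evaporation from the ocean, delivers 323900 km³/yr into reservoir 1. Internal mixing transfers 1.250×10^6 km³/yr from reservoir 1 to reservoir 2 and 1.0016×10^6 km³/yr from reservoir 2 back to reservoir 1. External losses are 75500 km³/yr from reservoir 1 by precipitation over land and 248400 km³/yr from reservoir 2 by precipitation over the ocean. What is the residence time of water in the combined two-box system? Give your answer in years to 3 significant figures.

For the system as a whole, the A↔B exchange is internal and contributes nothing to the throughput; only the external sinks remove mass.
M_total = 3659 + 9252 = 12911 km³.
ΣF_external_out = 75500 + 248400 = 323900 km³/yr.
τ = M_total / ΣF_ext = 12911 / 323900 = 0.03986 yr.

0.0399 yr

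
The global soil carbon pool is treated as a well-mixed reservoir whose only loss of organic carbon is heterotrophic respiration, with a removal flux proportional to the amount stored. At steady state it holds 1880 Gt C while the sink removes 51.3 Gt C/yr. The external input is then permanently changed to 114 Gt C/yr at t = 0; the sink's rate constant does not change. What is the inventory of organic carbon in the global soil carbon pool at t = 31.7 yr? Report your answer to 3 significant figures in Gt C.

The sink rate constant is k = F₀/M₀ = 51.3/1880 = 0.02729 yr⁻¹.
Solving dM/dt = F₁ − kM with M(0) = M₀ gives M(t) = F₁/k + (M₀ − F₁/k)·e^(−kt).
F₁/k = 114/0.02729 = 4177.8 Gt C; kt = 0.02729 × 31.7 = 0.8650, e^(−kt) = 0.4210.
M(31.7) = 4177.8 + (1880 − 4177.8) × 0.4210 = 4177.8 − 967.5 = 3210.3 Gt C.

3210 Gt C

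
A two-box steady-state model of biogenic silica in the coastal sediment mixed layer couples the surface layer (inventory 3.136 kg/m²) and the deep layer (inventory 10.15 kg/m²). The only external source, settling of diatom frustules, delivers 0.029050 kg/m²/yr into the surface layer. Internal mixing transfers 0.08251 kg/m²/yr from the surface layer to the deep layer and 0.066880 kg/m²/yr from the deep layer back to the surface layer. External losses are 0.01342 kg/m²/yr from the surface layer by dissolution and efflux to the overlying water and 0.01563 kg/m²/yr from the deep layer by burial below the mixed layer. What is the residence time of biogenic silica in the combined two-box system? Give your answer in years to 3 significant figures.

Residence time in the combined system uses the total inventory and the total *external* removal — internal exchanges between the two boxes cancel.
M_total = 3.136 + 10.15 = 13.286 kg/m².
ΣF_external_out = 0.01342 + 0.01563 = 0.029050 kg/m²/yr.
τ = M_total / ΣF_ext = 13.286 / 0.029050 = 457.3 yr.

457 yr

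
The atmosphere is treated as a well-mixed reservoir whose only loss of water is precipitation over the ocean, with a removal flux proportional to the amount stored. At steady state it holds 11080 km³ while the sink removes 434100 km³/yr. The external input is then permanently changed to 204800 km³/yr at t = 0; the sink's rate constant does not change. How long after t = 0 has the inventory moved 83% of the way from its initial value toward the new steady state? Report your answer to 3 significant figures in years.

τ = M₀/F₀ = 11080/434100 = 0.02552 yr.
The remaining gap fraction is e^(−t/τ); 83% covered ⇒ e^(−t/τ) = 0.170.
t = −τ ln(0.170) = 0.02552 × 1.772 = 0.04523 yr.

0.0452 yr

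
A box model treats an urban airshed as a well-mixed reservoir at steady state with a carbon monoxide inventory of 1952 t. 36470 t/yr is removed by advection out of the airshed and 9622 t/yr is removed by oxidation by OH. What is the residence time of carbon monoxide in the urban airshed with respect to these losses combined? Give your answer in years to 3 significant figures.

0.0424 yr

Total removal = 36470 + 9622 = 46092 t/yr.
τ = M / ΣF_out = 1952 / 46092 = 0.04235 yr.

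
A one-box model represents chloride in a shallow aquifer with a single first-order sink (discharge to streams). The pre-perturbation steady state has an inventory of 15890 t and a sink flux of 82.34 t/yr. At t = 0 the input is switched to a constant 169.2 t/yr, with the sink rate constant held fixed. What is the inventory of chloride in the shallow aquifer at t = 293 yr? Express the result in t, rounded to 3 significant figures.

Residence time τ = M₀/F₀ = 193.0 yr. The eventual steady state is M_∞ = M₀·(F₁/F₀) = 15890 × 169.2/82.34 = 32652 t.
The anomaly ΔM(t) = M(t) − M_∞ decays as ΔM₀·e^(−t/τ) with ΔM₀ = 15890 − 32652 = −16760 t.
At t = 293 yr, e^(−t/τ) = e^(−1.518) = 0.2191, so ΔM = −3672 t and M = 32652 − 3672 = 28980 t.

29000 t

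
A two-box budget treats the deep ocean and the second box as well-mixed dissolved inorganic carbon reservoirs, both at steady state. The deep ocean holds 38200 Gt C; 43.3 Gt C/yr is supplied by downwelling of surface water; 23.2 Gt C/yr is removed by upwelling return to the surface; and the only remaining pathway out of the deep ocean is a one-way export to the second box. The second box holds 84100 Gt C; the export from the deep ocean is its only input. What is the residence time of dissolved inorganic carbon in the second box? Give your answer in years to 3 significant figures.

Balance the deep ocean: ΣF_in = 43.300 Gt C/yr.
Export to the second box = ΣF_in − (23.2) = 20.100 Gt C/yr.
At steady state the output of the second box equals its input, 20.100 Gt C/yr.
τ = M / F = 84100 / 20.100 = 4184 yr.

4180 yr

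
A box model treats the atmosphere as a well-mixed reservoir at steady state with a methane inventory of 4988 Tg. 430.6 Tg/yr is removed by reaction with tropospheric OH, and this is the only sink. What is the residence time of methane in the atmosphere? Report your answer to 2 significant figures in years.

τ = M / F = 4988 / 430.6 = 11.58 yr.

12 yr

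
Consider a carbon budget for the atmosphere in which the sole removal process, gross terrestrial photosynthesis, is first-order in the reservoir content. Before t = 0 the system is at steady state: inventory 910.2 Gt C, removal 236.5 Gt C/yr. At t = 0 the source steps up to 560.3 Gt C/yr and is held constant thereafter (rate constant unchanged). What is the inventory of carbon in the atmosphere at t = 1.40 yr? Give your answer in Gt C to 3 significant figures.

1290 Gt C

Residence time τ = M₀/F₀ = 3.849 yr. The eventual steady state is M_∞ = M₀·(F₁/F₀) = 910.2 × 560.3/236.5 = 2156.4 Gt C.
The anomaly ΔM(t) = M(t) − M_∞ decays as ΔM₀·e^(−t/τ) with ΔM₀ = 910.2 − 2156.4 = −1246 Gt C.
At t = 1.40 yr, e^(−t/τ) = e^(−0.3638) = 0.6951, so ΔM = −866.2 Gt C and M = 2156.4 − 866.2 = 1290.2 Gt C.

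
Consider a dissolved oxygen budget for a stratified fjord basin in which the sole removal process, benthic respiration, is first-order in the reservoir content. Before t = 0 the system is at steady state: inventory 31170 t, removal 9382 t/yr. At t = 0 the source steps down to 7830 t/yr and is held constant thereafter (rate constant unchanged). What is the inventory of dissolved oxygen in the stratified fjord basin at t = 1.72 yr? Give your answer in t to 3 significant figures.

The sink rate constant is k = F₀/M₀ = 9382/31170 = 0.3010 yr⁻¹.
Solving dM/dt = F₁ − kM with M(0) = M₀ gives M(t) = F₁/k + (M₀ − F₁/k)·e^(−kt).
F₁/k = 7830/0.3010 = 26014 t; kt = 0.3010 × 1.72 = 0.5177, e^(−kt) = 0.5959.
M(1.72) = 26014 + (31170 − 26014) × 0.5959 = 26014 + 3073 = 29086 t.

29100 t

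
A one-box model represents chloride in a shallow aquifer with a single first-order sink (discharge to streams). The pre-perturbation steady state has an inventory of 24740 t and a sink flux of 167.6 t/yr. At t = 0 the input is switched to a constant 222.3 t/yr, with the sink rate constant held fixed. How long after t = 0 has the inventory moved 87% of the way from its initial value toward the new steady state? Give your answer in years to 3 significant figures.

τ = M₀/F₀ = 24740/167.6 = 147.6 yr.
The remaining gap fraction is e^(−t/τ); 87% covered ⇒ e^(−t/τ) = 0.130.
t = −τ ln(0.130) = 147.6 × 2.040 = 301.2 yr.

301 yr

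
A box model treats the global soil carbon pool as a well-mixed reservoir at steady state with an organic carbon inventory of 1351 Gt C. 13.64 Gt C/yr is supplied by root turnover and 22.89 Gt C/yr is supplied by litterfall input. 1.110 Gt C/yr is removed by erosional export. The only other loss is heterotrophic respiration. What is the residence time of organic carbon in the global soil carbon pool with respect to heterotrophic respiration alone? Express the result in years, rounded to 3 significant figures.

38.1 yr

At steady state ΣF_in = ΣF_out.
ΣF_in = 13.64 + 22.89 = 36.530 Gt C/yr.
Heterotrophic respiration flux = ΣF_in − (1.110) = 36.530 − 1.110 = 35.42 Gt C/yr.
τ = M / F = 1351 / 35.42 = 38.14 yr.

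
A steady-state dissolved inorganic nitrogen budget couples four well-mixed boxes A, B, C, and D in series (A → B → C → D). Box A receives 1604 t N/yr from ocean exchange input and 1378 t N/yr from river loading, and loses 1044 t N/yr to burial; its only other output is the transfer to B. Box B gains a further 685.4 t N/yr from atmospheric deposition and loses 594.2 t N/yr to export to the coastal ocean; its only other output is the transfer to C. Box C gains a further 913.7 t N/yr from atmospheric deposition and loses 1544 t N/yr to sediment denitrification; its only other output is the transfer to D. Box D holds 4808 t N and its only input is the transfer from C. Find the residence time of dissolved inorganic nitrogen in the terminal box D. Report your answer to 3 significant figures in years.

Box A: F(A→B) = (1604 + 1378) − 1044 = 1938.0 t N/yr.
Box B: F(B→C) = (1938.0 + 685.4) − 594.2 = 2029.2 t N/yr.
Box C: F(C→D) = (2029.2 + 913.7) − 1544 = 1398.9 t N/yr.
Box D throughput = its input = 1398.9 t N/yr; τ = 4808 / 1398.9 = 3.437 yr.

3.44 yr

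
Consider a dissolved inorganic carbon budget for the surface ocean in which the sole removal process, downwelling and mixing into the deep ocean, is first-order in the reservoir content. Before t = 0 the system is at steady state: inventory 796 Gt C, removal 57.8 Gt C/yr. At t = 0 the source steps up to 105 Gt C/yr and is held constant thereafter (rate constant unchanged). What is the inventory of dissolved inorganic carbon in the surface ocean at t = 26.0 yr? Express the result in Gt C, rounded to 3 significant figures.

The sink rate constant is k = F₀/M₀ = 57.8/796 = 0.07261 yr⁻¹.
Solving dM/dt = F₁ − kM with M(0) = M₀ gives M(t) = F₁/k + (M₀ − F₁/k)·e^(−kt).
F₁/k = 105/0.07261 = 1446.0 Gt C; kt = 0.07261 × 26.0 = 1.888, e^(−kt) = 0.1514.
M(26.0) = 1446.0 + (796 − 1446.0) × 0.1514 = 1446.0 − 98.40 = 1347.6 Gt C.

1350 Gt C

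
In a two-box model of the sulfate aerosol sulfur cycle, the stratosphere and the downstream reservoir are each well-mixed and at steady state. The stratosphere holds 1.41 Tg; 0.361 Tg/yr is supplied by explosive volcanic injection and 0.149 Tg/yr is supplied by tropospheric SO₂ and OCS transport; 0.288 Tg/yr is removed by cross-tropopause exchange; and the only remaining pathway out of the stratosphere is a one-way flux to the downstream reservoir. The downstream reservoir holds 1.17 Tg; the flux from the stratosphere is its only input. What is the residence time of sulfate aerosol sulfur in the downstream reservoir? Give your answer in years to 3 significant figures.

5.27 yr

Balance the stratosphere: ΣF_in = 0.361 + 0.149 = 0.51000 Tg/yr.
Flux to the downstream reservoir = ΣF_in − (0.288) = 0.22200 Tg/yr.
At steady state the output of the downstream reservoir equals its input, 0.22200 Tg/yr.
τ = M / F = 1.17 / 0.22200 = 5.270 yr.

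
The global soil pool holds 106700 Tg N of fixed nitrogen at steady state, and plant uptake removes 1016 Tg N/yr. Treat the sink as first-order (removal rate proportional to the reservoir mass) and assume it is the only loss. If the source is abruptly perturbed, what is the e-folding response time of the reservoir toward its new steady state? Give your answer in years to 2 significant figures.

110 yr

For a linear reservoir the response time equals the residence time τ = M/F.
τ = 106700 / 1016 = 105.0 yr.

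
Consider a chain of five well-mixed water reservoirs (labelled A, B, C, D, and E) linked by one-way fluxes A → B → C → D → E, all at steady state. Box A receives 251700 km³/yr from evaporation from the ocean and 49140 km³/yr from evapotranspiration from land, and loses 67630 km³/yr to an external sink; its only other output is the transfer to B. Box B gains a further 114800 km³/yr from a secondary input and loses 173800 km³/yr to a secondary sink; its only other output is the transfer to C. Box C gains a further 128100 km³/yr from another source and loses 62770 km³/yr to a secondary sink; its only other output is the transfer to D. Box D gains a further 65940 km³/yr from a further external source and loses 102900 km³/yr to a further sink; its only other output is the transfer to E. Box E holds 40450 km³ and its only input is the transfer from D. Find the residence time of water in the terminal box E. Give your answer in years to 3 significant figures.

0.200 yr

Box A: F(A→B) = (251700 + 49140) − 67630 = 233210 km³/yr.
Box B: F(B→C) = (233210 + 114800) − 173800 = 174210 km³/yr.
Box C: F(C→D) = (174210 + 128100) − 62770 = 239540 km³/yr.
Box D: F(D→E) = (239540 + 65940) − 102900 = 202580 km³/yr.
Box E throughput = its input = 202580 km³/yr; τ = 40450 / 202580 = 0.1997 yr.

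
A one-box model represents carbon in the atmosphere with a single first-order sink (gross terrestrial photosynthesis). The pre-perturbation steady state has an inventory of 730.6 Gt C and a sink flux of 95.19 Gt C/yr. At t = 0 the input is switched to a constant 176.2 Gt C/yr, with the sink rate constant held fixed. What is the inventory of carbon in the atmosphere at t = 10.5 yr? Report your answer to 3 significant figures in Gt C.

Residence time τ = M₀/F₀ = 7.675 yr. The eventual steady state is M_∞ = M₀·(F₁/F₀) = 730.6 × 176.2/95.19 = 1352.4 Gt C.
The anomaly ΔM(t) = M(t) − M_∞ decays as ΔM₀·e^(−t/τ) with ΔM₀ = 730.6 − 1352.4 = −621.8 Gt C.
At t = 10.5 yr, e^(−t/τ) = e^(−1.368) = 0.2546, so ΔM = −158.3 Gt C and M = 1352.4 − 158.3 = 1194.1 Gt C.

1190 Gt C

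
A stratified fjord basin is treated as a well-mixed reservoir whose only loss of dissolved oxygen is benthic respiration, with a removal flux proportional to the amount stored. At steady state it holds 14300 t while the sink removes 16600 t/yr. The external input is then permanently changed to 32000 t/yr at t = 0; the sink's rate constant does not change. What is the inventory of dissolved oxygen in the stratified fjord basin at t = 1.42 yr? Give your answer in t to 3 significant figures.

The sink rate constant is k = F₀/M₀ = 16600/14300 = 1.161 yr⁻¹.
Solving dM/dt = F₁ − kM with M(0) = M₀ gives M(t) = F₁/k + (M₀ − F₁/k)·e^(−kt).
F₁/k = 32000/1.161 = 27566 t; kt = 1.161 × 1.42 = 1.648, e^(−kt) = 0.1924.
M(1.42) = 27566 + (14300 − 27566) × 0.1924 = 27566 − 2552 = 25014 t.

25000 t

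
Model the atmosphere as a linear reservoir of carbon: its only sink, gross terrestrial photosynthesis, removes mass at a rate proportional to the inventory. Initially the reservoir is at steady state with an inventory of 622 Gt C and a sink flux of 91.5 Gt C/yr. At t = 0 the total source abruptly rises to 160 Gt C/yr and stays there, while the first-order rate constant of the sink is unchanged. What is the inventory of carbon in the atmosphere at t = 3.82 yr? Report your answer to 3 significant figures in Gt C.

τ = M₀/F₀ = 622/91.5 = 6.798 yr; rate constant k = 1/τ.
New steady state M_∞ = F₁/k = F₁·τ = 160 × 6.798 = 1087.7 Gt C.
M(t) = M_∞ + (M₀ − M_∞)·e^(−t/τ); t/τ = 3.82/6.798 = 0.5619, so e^(−t/τ) = 0.5701.
M(t) = 1087.7 − 465.7 × 0.5701 = 822.18 Gt C.

822 Gt C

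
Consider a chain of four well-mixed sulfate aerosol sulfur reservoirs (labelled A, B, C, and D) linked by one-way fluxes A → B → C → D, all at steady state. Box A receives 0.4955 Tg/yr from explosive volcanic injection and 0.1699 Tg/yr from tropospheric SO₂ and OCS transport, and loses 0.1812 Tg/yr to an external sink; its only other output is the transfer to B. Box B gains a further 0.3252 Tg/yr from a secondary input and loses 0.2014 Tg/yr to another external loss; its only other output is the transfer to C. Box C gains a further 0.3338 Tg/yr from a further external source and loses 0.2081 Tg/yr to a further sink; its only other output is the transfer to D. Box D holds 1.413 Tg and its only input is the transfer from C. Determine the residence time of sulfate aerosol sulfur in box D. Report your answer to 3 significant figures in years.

Box A: F(A→B) = (0.4955 + 0.1699) − 0.1812 = 0.48420 Tg/yr.
Box B: F(B→C) = (0.48420 + 0.3252) − 0.2014 = 0.60800 Tg/yr.
Box C: F(C→D) = (0.60800 + 0.3338) − 0.2081 = 0.73370 Tg/yr.
Box D throughput = its input = 0.73370 Tg/yr; τ = 1.413 / 0.73370 = 1.926 yr.

1.93 yr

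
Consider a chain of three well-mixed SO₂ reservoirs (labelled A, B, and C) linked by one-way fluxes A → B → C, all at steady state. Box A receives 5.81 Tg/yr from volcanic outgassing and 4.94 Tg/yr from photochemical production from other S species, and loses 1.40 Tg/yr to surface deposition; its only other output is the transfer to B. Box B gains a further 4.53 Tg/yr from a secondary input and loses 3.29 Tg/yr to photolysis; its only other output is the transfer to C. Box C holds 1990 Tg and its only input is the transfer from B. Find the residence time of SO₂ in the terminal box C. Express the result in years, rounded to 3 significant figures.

188 yr

Box A: F(A→B) = (5.81 + 4.94) − 1.40 = 9.3500 Tg/yr.
Box B: F(B→C) = (9.3500 + 4.53) − 3.29 = 10.590 Tg/yr.
Box C throughput = its input = 10.590 Tg/yr; τ = 1990 / 10.590 = 187.9 yr.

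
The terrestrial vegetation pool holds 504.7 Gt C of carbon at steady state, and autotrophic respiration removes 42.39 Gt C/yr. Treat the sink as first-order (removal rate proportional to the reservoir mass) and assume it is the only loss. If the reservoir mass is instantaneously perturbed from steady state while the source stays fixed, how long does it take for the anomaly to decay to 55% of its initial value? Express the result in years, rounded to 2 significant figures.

7.1 yr

For a linear reservoir the anomaly decays as exp(−t/τ) with τ = M/F = 504.7/42.39 = 11.91 yr.
exp(−t/τ) = 0.55 ⇒ t = −τ ln(0.55) = 11.91 × 0.5978 = 7.118 yr.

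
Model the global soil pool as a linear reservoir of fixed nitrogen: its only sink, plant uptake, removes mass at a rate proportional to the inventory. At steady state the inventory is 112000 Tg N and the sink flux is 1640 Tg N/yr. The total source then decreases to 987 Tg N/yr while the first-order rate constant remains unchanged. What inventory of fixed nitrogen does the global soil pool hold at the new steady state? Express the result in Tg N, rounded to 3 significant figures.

Rate constant k = F/M = 1640 / 112000 = 0.01464 yr⁻¹.
At the new steady state, source = k·M_new ⇒ M_new = 987 / 0.01464 = 67400 Tg N.
(Equivalently M_new = M × F_new/F_old = 112000 × 987/1640.)

67400 Tg N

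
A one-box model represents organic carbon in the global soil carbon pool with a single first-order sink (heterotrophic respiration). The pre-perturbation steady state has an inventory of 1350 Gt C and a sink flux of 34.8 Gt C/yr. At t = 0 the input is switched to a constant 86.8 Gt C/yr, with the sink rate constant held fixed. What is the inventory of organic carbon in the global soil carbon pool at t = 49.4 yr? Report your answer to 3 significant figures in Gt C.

τ = M₀/F₀ = 1350/34.8 = 38.79 yr; rate constant k = 1/τ.
New steady state M_∞ = F₁/k = F₁·τ = 86.8 × 38.79 = 3367.2 Gt C.
M(t) = M_∞ + (M₀ − M_∞)·e^(−t/τ); t/τ = 49.4/38.79 = 1.273, so e^(−t/τ) = 0.2799.
M(t) = 3367.2 − 2017 × 0.2799 = 2802.7 Gt C.

2800 Gt C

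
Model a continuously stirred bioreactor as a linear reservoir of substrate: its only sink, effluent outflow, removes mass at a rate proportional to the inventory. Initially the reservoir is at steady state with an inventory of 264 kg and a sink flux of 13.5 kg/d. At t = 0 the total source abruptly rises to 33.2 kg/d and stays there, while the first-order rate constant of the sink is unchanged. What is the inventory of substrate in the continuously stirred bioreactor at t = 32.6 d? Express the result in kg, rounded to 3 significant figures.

577 kg

τ = M₀/F₀ = 264/13.5 = 19.56 d; rate constant k = 1/τ.
New steady state M_∞ = F₁/k = F₁·τ = 33.2 × 19.56 = 649.24 kg.
M(t) = M_∞ + (M₀ − M_∞)·e^(−t/τ); t/τ = 32.6/19.56 = 1.667, so e^(−t/τ) = 0.1888.
M(t) = 649.24 − 385.2 × 0.1888 = 576.51 kg.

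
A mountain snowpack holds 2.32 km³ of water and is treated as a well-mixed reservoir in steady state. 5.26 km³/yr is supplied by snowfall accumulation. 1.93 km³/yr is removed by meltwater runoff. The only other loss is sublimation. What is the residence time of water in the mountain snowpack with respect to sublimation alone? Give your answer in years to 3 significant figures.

0.697 yr

At steady state ΣF_in = ΣF_out.
ΣF_in = 5.2600 km³/yr.
Sublimation flux = ΣF_in − (1.93) = 5.2600 − 1.930 = 3.330 km³/yr.
τ = M / F = 2.32 / 3.330 = 0.6967 yr.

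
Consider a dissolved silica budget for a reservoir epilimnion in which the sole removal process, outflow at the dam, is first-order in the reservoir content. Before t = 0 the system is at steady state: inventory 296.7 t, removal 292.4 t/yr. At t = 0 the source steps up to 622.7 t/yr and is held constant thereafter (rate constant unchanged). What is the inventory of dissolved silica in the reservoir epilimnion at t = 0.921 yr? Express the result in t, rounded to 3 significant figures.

497 t

τ = M₀/F₀ = 296.7/292.4 = 1.015 yr; rate constant k = 1/τ.
New steady state M_∞ = F₁/k = F₁·τ = 622.7 × 1.015 = 631.86 t.
M(t) = M_∞ + (M₀ − M_∞)·e^(−t/τ); t/τ = 0.921/1.015 = 0.9077, so e^(−t/τ) = 0.4035.
M(t) = 631.86 − 335.2 × 0.4035 = 496.63 t.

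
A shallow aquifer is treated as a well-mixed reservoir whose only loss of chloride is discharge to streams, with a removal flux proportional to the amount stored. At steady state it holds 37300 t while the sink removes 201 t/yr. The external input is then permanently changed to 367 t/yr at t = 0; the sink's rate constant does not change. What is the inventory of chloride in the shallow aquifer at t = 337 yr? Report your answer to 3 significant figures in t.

63100 t

The sink rate constant is k = F₀/M₀ = 201/37300 = 0.005389 yr⁻¹.
Solving dM/dt = F₁ − kM with M(0) = M₀ gives M(t) = F₁/k + (M₀ − F₁/k)·e^(−kt).
F₁/k = 367/0.005389 = 68105 t; kt = 0.005389 × 337 = 1.816, e^(−kt) = 0.1627.
M(337) = 68105 + (37300 − 68105) × 0.1627 = 68105 − 5011 = 63094 t.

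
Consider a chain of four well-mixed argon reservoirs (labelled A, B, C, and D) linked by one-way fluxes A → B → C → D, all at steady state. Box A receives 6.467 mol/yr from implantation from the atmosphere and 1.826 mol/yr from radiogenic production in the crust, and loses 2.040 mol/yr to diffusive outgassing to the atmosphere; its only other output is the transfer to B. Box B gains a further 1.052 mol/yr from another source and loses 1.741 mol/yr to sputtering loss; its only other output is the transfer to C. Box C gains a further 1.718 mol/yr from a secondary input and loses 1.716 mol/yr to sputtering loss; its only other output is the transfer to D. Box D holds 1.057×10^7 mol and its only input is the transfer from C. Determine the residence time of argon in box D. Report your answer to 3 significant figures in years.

1.90×10^6 yr

Box A: F(A→B) = (6.467 + 1.826) − 2.040 = 6.2530 mol/yr.
Box B: F(B→C) = (6.2530 + 1.052) − 1.741 = 5.5640 mol/yr.
Box C: F(C→D) = (5.5640 + 1.718) − 1.716 = 5.5660 mol/yr.
Box D throughput = its input = 5.5660 mol/yr; τ = 1.057×10^7 / 5.5660 = 1.899×10^6 yr.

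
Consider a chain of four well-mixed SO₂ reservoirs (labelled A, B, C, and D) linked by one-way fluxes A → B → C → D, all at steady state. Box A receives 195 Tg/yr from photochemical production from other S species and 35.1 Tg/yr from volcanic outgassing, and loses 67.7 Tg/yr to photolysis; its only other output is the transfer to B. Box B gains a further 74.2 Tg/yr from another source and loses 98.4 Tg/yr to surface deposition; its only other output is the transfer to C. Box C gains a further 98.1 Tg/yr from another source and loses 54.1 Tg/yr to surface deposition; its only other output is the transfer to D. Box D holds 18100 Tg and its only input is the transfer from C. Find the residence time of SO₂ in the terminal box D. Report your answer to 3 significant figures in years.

Box A: F(A→B) = (195 + 35.1) − 67.7 = 162.40 Tg/yr.
Box B: F(B→C) = (162.40 + 74.2) − 98.4 = 138.20 Tg/yr.
Box C: F(C→D) = (138.20 + 98.1) − 54.1 = 182.20 Tg/yr.
Box D throughput = its input = 182.20 Tg/yr; τ = 18100 / 182.20 = 99.34 yr.

99.3 yr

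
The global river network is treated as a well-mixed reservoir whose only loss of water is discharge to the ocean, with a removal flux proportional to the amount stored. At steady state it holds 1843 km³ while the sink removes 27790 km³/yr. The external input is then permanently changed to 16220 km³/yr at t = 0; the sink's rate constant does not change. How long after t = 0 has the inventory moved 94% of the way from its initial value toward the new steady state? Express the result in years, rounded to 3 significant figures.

0.187 yr

τ = M₀/F₀ = 1843/27790 = 0.06632 yr.
The remaining gap fraction is e^(−t/τ); 94% covered ⇒ e^(−t/τ) = 0.0600.
t = −τ ln(0.0600) = 0.06632 × 2.813 = 0.1866 yr.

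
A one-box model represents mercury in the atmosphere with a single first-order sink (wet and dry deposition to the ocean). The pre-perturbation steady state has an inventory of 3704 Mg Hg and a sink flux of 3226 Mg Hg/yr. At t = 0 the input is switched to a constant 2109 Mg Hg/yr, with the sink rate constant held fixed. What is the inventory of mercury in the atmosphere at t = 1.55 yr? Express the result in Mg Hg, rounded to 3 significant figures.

2750 Mg Hg

τ = M₀/F₀ = 3704/3226 = 1.148 yr; rate constant k = 1/τ.
New steady state M_∞ = F₁/k = F₁·τ = 2109 × 1.148 = 2421.5 Mg Hg.
M(t) = M_∞ + (M₀ − M_∞)·e^(−t/τ); t/τ = 1.55/1.148 = 1.350, so e^(−t/τ) = 0.2592.
M(t) = 2421.5 + 1283 × 0.2592 = 2754.0 Mg Hg.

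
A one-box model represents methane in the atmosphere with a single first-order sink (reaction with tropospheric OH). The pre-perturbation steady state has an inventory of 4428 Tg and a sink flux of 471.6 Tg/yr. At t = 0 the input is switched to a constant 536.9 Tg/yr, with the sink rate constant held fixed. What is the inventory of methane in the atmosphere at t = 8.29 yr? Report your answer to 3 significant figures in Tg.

4790 Tg

Residence time τ = M₀/F₀ = 9.389 yr. The eventual steady state is M_∞ = M₀·(F₁/F₀) = 4428 × 536.9/471.6 = 5041.1 Tg.
The anomaly ΔM(t) = M(t) − M_∞ decays as ΔM₀·e^(−t/τ) with ΔM₀ = 4428 − 5041.1 = −613.1 Tg.
At t = 8.29 yr, e^(−t/τ) = e^(−0.8829) = 0.4136, so ΔM = −253.6 Tg and M = 5041.1 − 253.6 = 4787.6 Tg.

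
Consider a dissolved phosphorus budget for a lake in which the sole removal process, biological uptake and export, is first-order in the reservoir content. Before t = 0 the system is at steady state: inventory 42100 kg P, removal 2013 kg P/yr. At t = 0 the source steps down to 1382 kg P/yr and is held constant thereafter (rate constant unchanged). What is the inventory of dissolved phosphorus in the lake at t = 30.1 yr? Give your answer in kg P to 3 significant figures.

τ = M₀/F₀ = 42100/2013 = 20.91 yr; rate constant k = 1/τ.
New steady state M_∞ = F₁/k = F₁·τ = 1382 × 20.91 = 28903 kg P.
M(t) = M_∞ + (M₀ − M_∞)·e^(−t/τ); t/τ = 30.1/20.91 = 1.439, so e^(−t/τ) = 0.2371.
M(t) = 28903 + 13200 × 0.2371 = 32032 kg P.

32000 kg P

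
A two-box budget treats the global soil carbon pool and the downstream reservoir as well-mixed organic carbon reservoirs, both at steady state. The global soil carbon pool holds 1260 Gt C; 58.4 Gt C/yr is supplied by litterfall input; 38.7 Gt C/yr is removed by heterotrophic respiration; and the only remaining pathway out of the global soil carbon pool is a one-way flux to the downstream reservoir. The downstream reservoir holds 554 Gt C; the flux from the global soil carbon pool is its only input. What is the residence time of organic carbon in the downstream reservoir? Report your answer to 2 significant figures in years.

Balance the global soil carbon pool: ΣF_in = 58.400 Gt C/yr.
Flux to the downstream reservoir = ΣF_in − (38.7) = 19.700 Gt C/yr.
At steady state the output of the downstream reservoir equals its input, 19.700 Gt C/yr.
τ = M / F = 554 / 19.700 = 28.12 yr.

28 yr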